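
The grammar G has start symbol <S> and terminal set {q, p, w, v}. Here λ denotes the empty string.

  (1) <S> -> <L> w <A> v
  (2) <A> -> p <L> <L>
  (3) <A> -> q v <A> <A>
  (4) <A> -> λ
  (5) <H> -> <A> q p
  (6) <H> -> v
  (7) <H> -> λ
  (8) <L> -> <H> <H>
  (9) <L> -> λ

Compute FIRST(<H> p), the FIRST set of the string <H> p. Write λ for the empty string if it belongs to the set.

FIRST(<A>) = {λ, p, q}
FIRST(<H>) = {λ, p, q, v}  (via <A> q p)
FIRST(<L>) = {λ, p, q, v}  (via <H> <H>)
FIRST(<S>) = {p, q, v, w}  (via <L> w <A> v)
FIRST(<H> p): take FIRST of each symbol in turn, carrying on past any symbol whose FIRST contains λ; result {p, q, v}.

{p, q, v}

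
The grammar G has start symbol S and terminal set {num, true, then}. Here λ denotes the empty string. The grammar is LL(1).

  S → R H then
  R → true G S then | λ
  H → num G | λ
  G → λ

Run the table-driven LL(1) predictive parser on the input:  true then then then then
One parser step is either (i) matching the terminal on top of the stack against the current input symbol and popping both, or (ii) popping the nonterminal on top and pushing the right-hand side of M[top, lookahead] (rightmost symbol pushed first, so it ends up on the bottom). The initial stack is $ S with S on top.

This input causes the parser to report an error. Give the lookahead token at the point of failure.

then

      Stack                   Input                       Action
   1  $ S                     true then then then then $  expand S → R H then
   2  $ then H R              true then then then then $  expand R → true G S then
   3  $ then H then S G true  true then then then then $  match true
   4  $ then H then S G       then then then then $       expand G → λ
   5  $ then H then S         then then then then $       expand S → R H then
   6  $ then H then then H R  then then then then $       expand R → λ
   7  $ then H then then H    then then then then $       expand H → λ
   8  $ then H then then      then then then then $       match then
   9  $ then H then           then then then $            match then
  10  $ then H                then then $                 expand H → λ
  11  $ then                  then then $                 match then
  12  $                       then $                      error: stack empty but input remains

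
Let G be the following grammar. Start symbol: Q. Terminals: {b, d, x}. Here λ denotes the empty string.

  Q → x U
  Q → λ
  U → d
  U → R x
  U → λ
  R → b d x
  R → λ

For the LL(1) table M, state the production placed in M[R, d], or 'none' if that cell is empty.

none

FIRST(Q): from Q→x U we get {x}; from Q→λ we get {λ}. So FIRST(Q) = {λ, x}.
FIRST(R): from R→b d x we get {b}; from R→λ we get {λ}. So FIRST(R) = {λ, b}.
FIRST(U): from U→d we get {d}; from U→R x we get {b, x}; from U→λ we get {λ}. So FIRST(U) = {λ, b, d, x}.
FOLLOW(Q) includes $ since Q is the start symbol.
FOLLOW(R): in U→R x, R is followed by x with FIRST {x}. Thus FOLLOW(R) = {x}.
For R → b d x: FIRST(b d x) = {b}, so it goes in M[R, t] for t ∈ {b}.
For R → λ: FIRST(λ) = {λ}, so it goes in M[R, t] for t ∈ {}; since λ ∈ FIRST, also for every t ∈ FOLLOW(R) = {x}.
None of these place a production in M[R, d].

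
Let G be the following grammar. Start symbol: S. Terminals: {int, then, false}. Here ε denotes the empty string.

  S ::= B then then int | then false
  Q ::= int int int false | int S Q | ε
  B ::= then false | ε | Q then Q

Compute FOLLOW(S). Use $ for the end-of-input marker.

{$, int, then}

FIRST(Q) = {ε, int}
FIRST(B) = {ε, int, then}  (via Q then Q)
FIRST(S) = {int, then}  (via B then then int)
FOLLOW(S) includes $ since S is the start symbol.
FOLLOW(B): in S::=B then then int, B is followed by then then int with FIRST {then}. Thus FOLLOW(B) = {then}.
FOLLOW(Q): in Q::=int S Q, the suffix after Q is empty (adds nothing new); in B::=Q then Q (occurrence 1), Q is followed by then Q with FIRST {then}; in B::=Q then Q (occurrence 2), the suffix after Q is empty, so FOLLOW(Q) ⊇ FOLLOW(B) = {then}. Thus FOLLOW(Q) = {then}.
FOLLOW(S): in Q::=int S Q, S is followed by Q with FIRST {ε, int}; in Q::=int S Q, the suffix after S is nullable, so FOLLOW(S) ⊇ FOLLOW(Q) = {then}. Thus FOLLOW(S) = {$, int, then}.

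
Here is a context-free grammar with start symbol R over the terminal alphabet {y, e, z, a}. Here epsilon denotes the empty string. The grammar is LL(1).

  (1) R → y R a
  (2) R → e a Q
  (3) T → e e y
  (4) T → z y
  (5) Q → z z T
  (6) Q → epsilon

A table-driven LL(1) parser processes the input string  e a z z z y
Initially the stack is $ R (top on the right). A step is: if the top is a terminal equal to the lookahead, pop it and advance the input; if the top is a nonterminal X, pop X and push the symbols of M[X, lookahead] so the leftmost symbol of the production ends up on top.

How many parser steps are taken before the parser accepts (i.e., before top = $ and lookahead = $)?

9

step 1: stack=$ R  input=e a z z z y $  — expand R → e a Q
step 2: stack=$ Q a e  input=e a z z z y $  — match e
step 3: stack=$ Q a  input=a z z z y $  — match a
step 4: stack=$ Q  input=z z z y $  — expand Q → z z T
step 5: stack=$ T z z  input=z z z y $  — match z
step 6: stack=$ T z  input=z z y $  — match z
step 7: stack=$ T  input=z y $  — expand T → z y
step 8: stack=$ y z  input=z y $  — match z
step 9: stack=$ y  input=y $  — match y
Accept reached after 9 steps.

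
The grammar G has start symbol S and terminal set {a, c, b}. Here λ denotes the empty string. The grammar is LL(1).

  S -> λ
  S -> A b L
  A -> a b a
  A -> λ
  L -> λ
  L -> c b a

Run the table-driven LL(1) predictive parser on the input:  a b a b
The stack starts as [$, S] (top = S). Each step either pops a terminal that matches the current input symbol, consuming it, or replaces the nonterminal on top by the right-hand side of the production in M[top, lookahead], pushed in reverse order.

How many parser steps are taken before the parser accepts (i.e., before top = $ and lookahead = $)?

7

     Stack        Input      Action
  1  $ S          a b a b $  expand S -> A b L
  2  $ L b A      a b a b $  expand A -> a b a
  3  $ L b a b a  a b a b $  match a
  4  $ L b a b    b a b $    match b
  5  $ L b a      a b $      match a
  6  $ L b        b $        match b
  7  $ L          $          expand L -> λ
Accept reached after 7 steps.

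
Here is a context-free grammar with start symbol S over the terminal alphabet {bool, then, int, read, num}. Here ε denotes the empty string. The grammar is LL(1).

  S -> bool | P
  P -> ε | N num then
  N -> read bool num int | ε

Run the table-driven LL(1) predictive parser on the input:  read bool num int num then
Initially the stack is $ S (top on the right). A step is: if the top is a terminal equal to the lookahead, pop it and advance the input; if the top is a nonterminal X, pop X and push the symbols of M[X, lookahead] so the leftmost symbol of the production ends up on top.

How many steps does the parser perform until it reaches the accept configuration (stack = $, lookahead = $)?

step 1: stack=$ S  input=read bool num int num then $  — expand S -> P
step 2: stack=$ P  input=read bool num int num then $  — expand P -> N num then
step 3: stack=$ then num N  input=read bool num int num then $  — expand N -> read bool num int
step 4: stack=$ then num int num bool read  input=read bool num int num then $  — match read
step 5: stack=$ then num int num bool  input=bool num int num then $  — match bool
step 6: stack=$ then num int num  input=num int num then $  — match num
step 7: stack=$ then num int  input=int num then $  — match int
step 8: stack=$ then num  input=num then $  — match num
step 9: stack=$ then  input=then $  — match then
Accept reached after 9 steps.

9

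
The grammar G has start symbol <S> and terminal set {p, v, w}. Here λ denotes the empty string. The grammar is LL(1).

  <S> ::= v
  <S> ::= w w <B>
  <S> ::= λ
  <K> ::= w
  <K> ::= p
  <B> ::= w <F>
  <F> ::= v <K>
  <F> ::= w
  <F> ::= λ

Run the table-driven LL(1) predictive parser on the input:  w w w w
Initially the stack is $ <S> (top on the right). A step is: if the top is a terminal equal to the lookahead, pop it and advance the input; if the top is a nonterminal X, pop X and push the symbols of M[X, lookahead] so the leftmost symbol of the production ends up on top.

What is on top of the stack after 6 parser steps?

     Stack      Input      Action
  1  $ <S>      w w w w $  expand <S> ::= w w <B>
  2  $ <B> w w  w w w w $  match w
  3  $ <B> w    w w w $    match w
  4  $ <B>      w w $      expand <B> ::= w <F>
  5  $ <F> w    w w $      match w
  6  $ <F>      w $        expand <F> ::= w
Stack after step 6: $ w (top = w).

w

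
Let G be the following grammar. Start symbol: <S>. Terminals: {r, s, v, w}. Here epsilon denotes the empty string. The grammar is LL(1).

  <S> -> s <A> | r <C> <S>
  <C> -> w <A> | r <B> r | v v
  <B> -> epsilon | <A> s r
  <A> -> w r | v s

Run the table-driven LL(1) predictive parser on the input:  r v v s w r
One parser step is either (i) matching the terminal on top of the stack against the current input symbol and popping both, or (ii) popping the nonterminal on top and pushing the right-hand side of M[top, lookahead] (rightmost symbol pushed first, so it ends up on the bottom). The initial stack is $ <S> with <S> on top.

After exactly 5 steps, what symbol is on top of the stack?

     Stack        Input          Action
  1  $ <S>        r v v s w r $  expand <S> -> r <C> <S>
  2  $ <S> <C> r  r v v s w r $  match r
  3  $ <S> <C>    v v s w r $    expand <C> -> v v
  4  $ <S> v v    v v s w r $    match v
  5  $ <S> v      v s w r $      match v
Stack after step 5: $ <S> (top = <S>).

<S>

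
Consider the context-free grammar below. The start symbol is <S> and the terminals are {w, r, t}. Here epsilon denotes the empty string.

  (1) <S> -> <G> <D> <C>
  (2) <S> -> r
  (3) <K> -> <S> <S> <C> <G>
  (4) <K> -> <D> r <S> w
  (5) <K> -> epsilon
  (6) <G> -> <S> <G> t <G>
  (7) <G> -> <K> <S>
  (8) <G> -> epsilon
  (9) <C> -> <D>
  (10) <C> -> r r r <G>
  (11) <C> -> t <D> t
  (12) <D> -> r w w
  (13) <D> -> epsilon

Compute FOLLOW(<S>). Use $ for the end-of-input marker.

{$, r, t, w}

FIRST(<D>) = {epsilon, r}
FIRST(<C>) = {epsilon, r, t}  (via <D>)
FIRST(<S>) = {epsilon, r, t}  (via <G> <D> <C>)
FIRST(<K>) = {epsilon, r, t}  (via <S> <S> <C> <G>, <D> r <S> w)
FIRST(<G>) = {epsilon, r, t}  (via <S> <G> t <G>, <K> <S>)
FOLLOW(<S>) includes $ since <S> is the start symbol.
FOLLOW(<S>): in <K>-><S> <S> <C> <G> (occurrence 1), <S> is followed by <S> <C> <G> with FIRST {epsilon, r, t}; in <K>-><S> <S> <C> <G> (occurrence 1), the suffix after <S> is nullable, so FOLLOW(<S>) ⊇ FOLLOW(<K>) = {$, r, t, w}; in <K>-><S> <S> <C> <G> (occurrence 2), <S> is followed by <C> <G> with FIRST {epsilon, r, t}; in <K>-><S> <S> <C> <G> (occurrence 2), the suffix after <S> is nullable, so FOLLOW(<S>) ⊇ FOLLOW(<K>) = {$, r, t, w}; in <K>-><D> r <S> w, <S> is followed by w with FIRST {w}; in <G>-><S> <G> t <G>, <S> is followed by <G> t <G> with FIRST {r, t}; in <G>-><K> <S>, the suffix after <S> is empty, so FOLLOW(<S>) ⊇ FOLLOW(<G>) = {$, r, t, w}. Thus FOLLOW(<S>) = {$, r, t, w}.
FOLLOW(<K>): in <G>-><K> <S>, <K> is followed by <S> with FIRST {epsilon, r, t}; in <G>-><K> <S>, the suffix after <K> is nullable, so FOLLOW(<K>) ⊇ FOLLOW(<G>) = {$, r, t, w}. Thus FOLLOW(<K>) = {$, r, t, w}.
FOLLOW(<C>): in <S>-><G> <D> <C>, the suffix after <C> is empty, so FOLLOW(<C>) ⊇ FOLLOW(<S>) = {$, r, t, w}; in <K>-><S> <S> <C> <G>, <C> is followed by <G> with FIRST {epsilon, r, t}; in <K>-><S> <S> <C> <G>, the suffix after <C> is nullable, so FOLLOW(<C>) ⊇ FOLLOW(<K>) = {$, r, t, w}. Thus FOLLOW(<C>) = {$, r, t, w}.
FOLLOW(<G>): in <S>-><G> <D> <C>, <G> is followed by <D> <C> with FIRST {epsilon, r, t}; in <S>-><G> <D> <C>, the suffix after <G> is nullable, so FOLLOW(<G>) ⊇ FOLLOW(<S>) = {$, r, t, w}; in <K>-><S> <S> <C> <G>, the suffix after <G> is empty, so FOLLOW(<G>) ⊇ FOLLOW(<K>) = {$, r, t, w}; in <G>-><S> <G> t <G> (occurrence 1), <G> is followed by t <G> with FIRST {t}; in <G>-><S> <G> t <G> (occurrence 2), the suffix after <G> is empty (adds nothing new); in <C>->r r r <G>, the suffix after <G> is empty, so FOLLOW(<G>) ⊇ FOLLOW(<C>) = {$, r, t, w}. Thus FOLLOW(<G>) = {$, r, t, w}.
FOLLOW(<D>): in <S>-><G> <D> <C>, <D> is followed by <C> with FIRST {epsilon, r, t}; in <S>-><G> <D> <C>, the suffix after <D> is nullable, so FOLLOW(<D>) ⊇ FOLLOW(<S>) = {$, r, t, w}; in <K>-><D> r <S> w, <D> is followed by r <S> w with FIRST {r}; in <C>-><D>, the suffix after <D> is empty, so FOLLOW(<D>) ⊇ FOLLOW(<C>) = {$, r, t, w}; in <C>->t <D> t, <D> is followed by t with FIRST {t}. Thus FOLLOW(<D>) = {$, r, t, w}.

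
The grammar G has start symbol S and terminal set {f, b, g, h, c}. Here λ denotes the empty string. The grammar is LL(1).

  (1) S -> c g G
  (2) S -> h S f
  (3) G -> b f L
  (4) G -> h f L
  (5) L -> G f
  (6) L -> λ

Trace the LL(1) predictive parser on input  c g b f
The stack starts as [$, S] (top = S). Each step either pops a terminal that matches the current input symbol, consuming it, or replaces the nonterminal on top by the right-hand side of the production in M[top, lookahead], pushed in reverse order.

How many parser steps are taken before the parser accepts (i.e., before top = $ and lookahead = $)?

     Stack    Input      Action
  1  $ S      c g b f $  expand S -> c g G
  2  $ G g c  c g b f $  match c
  3  $ G g    g b f $    match g
  4  $ G      b f $      expand G -> b f L
  5  $ L f b  b f $      match b
  6  $ L f    f $        match f
  7  $ L      $          expand L -> λ
Accept reached after 7 steps.

7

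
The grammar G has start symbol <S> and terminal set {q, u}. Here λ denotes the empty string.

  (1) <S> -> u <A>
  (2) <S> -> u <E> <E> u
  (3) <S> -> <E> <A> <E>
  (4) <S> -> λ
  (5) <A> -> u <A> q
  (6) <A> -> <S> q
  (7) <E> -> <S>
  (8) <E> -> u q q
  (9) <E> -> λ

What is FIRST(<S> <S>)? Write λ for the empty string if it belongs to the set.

FIRST(<S>): from <S>->u <A> we get {u}; from <S>->u <E> <E> u we get {u}; from <S>-><E> <A> <E> we get {q, u}; from <S>->λ we get {λ}. So FIRST(<S>) = {λ, q, u}.
FIRST(<A>): from <A>->u <A> q we get {u}; from <A>-><S> q we get {q, u}. So FIRST(<A>) = {q, u}.
FIRST(<E>): from <E>-><S> we get {λ, q, u}; from <E>->u q q we get {u}; from <E>->λ we get {λ}. So FIRST(<E>) = {λ, q, u}.
FIRST(<S> <S>): take FIRST of each symbol in turn, carrying on past any symbol whose FIRST contains λ; result {λ, q, u}.

{λ, q, u}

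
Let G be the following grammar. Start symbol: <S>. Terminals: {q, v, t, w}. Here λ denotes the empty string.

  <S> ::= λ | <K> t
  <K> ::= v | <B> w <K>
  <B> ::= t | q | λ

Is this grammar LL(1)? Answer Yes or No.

FIRST(<S>) = {λ, q, t, v, w}
FIRST(<K>) = {q, t, v, w}
FIRST(<B>) = {λ, q, t}
FOLLOW(<S>) = {$}
FOLLOW(<K>) = {t}
FOLLOW(<B>) = {w}
Each cell of M receives at most one production.

Yes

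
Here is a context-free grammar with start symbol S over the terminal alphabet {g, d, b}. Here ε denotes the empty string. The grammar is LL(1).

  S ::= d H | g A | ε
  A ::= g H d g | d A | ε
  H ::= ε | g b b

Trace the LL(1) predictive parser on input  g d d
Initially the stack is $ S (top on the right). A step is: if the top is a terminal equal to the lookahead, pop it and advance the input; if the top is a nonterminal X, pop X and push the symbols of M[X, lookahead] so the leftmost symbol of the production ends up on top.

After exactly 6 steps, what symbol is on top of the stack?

A

step 1: stack=$ S  input=g d d $  — expand S ::= g A
step 2: stack=$ A g  input=g d d $  — match g
step 3: stack=$ A  input=d d $  — expand A ::= d A
step 4: stack=$ A d  input=d d $  — match d
step 5: stack=$ A  input=d $  — expand A ::= d A
step 6: stack=$ A d  input=d $  — match d
Stack after step 6: $ A (top = A).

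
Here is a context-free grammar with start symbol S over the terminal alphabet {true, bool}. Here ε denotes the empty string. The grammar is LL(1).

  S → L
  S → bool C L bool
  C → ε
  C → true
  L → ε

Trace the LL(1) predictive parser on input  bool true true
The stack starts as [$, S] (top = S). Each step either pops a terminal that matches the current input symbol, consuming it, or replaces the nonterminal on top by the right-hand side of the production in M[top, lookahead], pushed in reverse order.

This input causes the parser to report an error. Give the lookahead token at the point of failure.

true

step 1: stack=$ S  input=bool true true $  — expand S → bool C L bool
step 2: stack=$ bool L C bool  input=bool true true $  — match bool
step 3: stack=$ bool L C  input=true true $  — expand C → true
step 4: stack=$ bool L true  input=true true $  — match true
step 5: stack=$ bool L  input=true $  — error: M[L, true] is empty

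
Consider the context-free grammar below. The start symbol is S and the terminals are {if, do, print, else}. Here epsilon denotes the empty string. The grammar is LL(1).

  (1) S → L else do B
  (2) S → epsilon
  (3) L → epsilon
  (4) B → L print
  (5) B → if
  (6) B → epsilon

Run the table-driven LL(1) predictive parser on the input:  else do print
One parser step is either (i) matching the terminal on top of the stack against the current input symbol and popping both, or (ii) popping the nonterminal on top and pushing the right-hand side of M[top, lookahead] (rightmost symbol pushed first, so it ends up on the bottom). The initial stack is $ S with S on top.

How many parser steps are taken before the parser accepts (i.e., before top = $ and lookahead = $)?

7

     Stack          Input            Action
  1  $ S            else do print $  expand S → L else do B
  2  $ B do else L  else do print $  expand L → epsilon
  3  $ B do else    else do print $  match else
  4  $ B do         do print $       match do
  5  $ B            print $          expand B → L print
  6  $ print L      print $          expand L → epsilon
  7  $ print        print $          match print
Accept reached after 7 steps.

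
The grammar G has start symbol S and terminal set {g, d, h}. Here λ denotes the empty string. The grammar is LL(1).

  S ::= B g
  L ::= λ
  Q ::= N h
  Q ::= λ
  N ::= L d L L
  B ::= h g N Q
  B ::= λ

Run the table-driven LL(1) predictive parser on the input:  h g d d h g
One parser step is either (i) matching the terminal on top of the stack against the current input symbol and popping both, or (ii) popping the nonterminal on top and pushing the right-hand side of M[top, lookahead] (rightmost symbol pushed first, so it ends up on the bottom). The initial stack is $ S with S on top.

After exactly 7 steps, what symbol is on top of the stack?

L

step 1: stack=$ S  input=h g d d h g $  — expand S ::= B g
step 2: stack=$ g B  input=h g d d h g $  — expand B ::= h g N Q
step 3: stack=$ g Q N g h  input=h g d d h g $  — match h
step 4: stack=$ g Q N g  input=g d d h g $  — match g
step 5: stack=$ g Q N  input=d d h g $  — expand N ::= L d L L
step 6: stack=$ g Q L L d L  input=d d h g $  — expand L ::= λ
step 7: stack=$ g Q L L d  input=d d h g $  — match d
Stack after step 7: $ g Q L L (top = L).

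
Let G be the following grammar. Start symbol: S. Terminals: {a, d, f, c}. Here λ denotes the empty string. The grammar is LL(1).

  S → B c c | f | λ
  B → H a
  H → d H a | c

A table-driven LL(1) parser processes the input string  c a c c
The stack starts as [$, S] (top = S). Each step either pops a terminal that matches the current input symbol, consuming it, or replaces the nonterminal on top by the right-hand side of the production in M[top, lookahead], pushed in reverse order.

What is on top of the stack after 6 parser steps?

c

     Stack      Input      Action
  1  $ S        c a c c $  expand S → B c c
  2  $ c c B    c a c c $  expand B → H a
  3  $ c c a H  c a c c $  expand H → c
  4  $ c c a c  c a c c $  match c
  5  $ c c a    a c c $    match a
  6  $ c c      c c $      match c
Stack after step 6: $ c (top = c).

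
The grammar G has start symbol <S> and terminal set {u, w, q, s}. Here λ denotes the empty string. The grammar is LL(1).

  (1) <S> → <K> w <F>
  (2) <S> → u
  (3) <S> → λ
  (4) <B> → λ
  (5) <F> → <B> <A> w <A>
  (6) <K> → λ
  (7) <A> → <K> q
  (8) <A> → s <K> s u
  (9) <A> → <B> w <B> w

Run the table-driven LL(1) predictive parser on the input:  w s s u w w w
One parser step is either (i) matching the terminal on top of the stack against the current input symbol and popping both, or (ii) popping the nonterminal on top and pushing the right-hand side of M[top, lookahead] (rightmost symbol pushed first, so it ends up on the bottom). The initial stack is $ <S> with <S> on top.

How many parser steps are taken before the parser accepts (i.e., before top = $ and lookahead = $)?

      Stack              Input            Action
   1  $ <S>              w s s u w w w $  expand <S> → <K> w <F>
   2  $ <F> w <K>        w s s u w w w $  expand <K> → λ
   3  $ <F> w            w s s u w w w $  match w
   4  $ <F>              s s u w w w $    expand <F> → <B> <A> w <A>
   5  $ <A> w <A> <B>    s s u w w w $    expand <B> → λ
   6  $ <A> w <A>        s s u w w w $    expand <A> → s <K> s u
   7  $ <A> w u s <K> s  s s u w w w $    match s
   8  $ <A> w u s <K>    s u w w w $      expand <K> → λ
   9  $ <A> w u s        s u w w w $      match s
  10  $ <A> w u          u w w w $        match u
  11  $ <A> w            w w w $          match w
  12  $ <A>              w w $            expand <A> → <B> w <B> w
  13  $ w <B> w <B>      w w $            expand <B> → λ
  14  $ w <B> w          w w $            match w
  15  $ w <B>            w $              expand <B> → λ
  16  $ w                w $              match w
Accept reached after 16 steps.

16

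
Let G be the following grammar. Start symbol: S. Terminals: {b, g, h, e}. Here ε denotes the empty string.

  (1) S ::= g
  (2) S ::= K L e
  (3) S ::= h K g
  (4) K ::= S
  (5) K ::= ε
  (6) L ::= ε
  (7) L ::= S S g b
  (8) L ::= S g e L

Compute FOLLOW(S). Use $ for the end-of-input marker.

{$, e, g, h}

FIRST(S): from S::=g we get {g}; from S::=K L e we get {e, g, h}; from S::=h K g we get {h}. So FIRST(S) = {e, g, h}.
FIRST(K): from K::=S we get {e, g, h}; from K::=ε we get {ε}. So FIRST(K) = {ε, e, g, h}.
FIRST(L): from L::=ε we get {ε}; from L::=S S g b we get {e, g, h}; from L::=S g e L we get {e, g, h}. So FIRST(L) = {ε, e, g, h}.
FOLLOW(S) includes $ since S is the start symbol.
FOLLOW(K): in S::=K L e, K is followed by L e with FIRST {e, g, h}; in S::=h K g, K is followed by g with FIRST {g}. Thus FOLLOW(K) = {e, g, h}.
FOLLOW(S): in K::=S, the suffix after S is empty, so FOLLOW(S) ⊇ FOLLOW(K) = {e, g, h}; in L::=S S g b (occurrence 1), S is followed by S g b with FIRST {e, g, h}; in L::=S S g b (occurrence 2), S is followed by g b with FIRST {g}; in L::=S g e L, S is followed by g e L with FIRST {g}. Thus FOLLOW(S) = {$, e, g, h}.
FOLLOW(L): in S::=K L e, L is followed by e with FIRST {e}; in L::=S g e L, the suffix after L is empty (adds nothing new). Thus FOLLOW(L) = {e}.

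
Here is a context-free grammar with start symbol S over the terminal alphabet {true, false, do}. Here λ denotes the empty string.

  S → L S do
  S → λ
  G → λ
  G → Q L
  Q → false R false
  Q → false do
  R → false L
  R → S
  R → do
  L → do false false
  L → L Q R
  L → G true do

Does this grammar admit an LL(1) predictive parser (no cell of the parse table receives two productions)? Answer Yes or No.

No

FIRST(S) = {λ, do, false, true}
FIRST(G) = {λ, false}
FIRST(Q) = {false}
FIRST(R) = {λ, do, false, true}
FIRST(L) = {do, false, true}
FOLLOW(S) = {$, do, false, true}
FOLLOW(G) = {true}
FOLLOW(Q) = {do, false, true}
FOLLOW(R) = {do, false, true}
FOLLOW(L) = {do, false, true}
Cell M[L, do] receives both L → do false false and L → L Q R — the grammar is not LL(1).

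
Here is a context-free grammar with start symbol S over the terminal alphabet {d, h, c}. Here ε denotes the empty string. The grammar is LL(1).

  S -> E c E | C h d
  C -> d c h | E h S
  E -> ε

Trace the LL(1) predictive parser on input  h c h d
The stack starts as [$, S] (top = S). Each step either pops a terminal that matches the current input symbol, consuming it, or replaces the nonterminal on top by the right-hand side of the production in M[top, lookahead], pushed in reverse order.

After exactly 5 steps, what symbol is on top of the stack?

step 1: stack=$ S  input=h c h d $  — expand S -> C h d
step 2: stack=$ d h C  input=h c h d $  — expand C -> E h S
step 3: stack=$ d h S h E  input=h c h d $  — expand E -> ε
step 4: stack=$ d h S h  input=h c h d $  — match h
step 5: stack=$ d h S  input=c h d $  — expand S -> E c E
Stack after step 5: $ d h E c E (top = E).

E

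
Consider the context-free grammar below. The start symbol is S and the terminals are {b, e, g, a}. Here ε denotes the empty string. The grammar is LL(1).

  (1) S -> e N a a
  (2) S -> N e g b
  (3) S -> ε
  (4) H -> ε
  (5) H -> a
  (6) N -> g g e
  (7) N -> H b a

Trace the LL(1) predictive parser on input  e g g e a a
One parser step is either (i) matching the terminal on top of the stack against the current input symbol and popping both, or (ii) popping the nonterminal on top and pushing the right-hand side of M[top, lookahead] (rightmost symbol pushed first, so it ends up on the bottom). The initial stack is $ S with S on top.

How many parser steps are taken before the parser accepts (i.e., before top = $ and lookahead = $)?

8

     Stack        Input          Action
  1  $ S          e g g e a a $  expand S -> e N a a
  2  $ a a N e    e g g e a a $  match e
  3  $ a a N      g g e a a $    expand N -> g g e
  4  $ a a e g g  g g e a a $    match g
  5  $ a a e g    g e a a $      match g
  6  $ a a e      e a a $        match e
  7  $ a a        a a $          match a
  8  $ a          a $            match a
Accept reached after 8 steps.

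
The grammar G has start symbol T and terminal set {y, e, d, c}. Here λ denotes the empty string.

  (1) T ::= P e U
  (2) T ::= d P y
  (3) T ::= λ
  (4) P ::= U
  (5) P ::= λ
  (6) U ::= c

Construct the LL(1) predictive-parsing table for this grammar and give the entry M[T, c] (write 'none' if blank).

FIRST(U): from U::=c we get {c}. So FIRST(U) = {c}.
FIRST(P): from P::=U we get {c}; from P::=λ we get {λ}. So FIRST(P) = {λ, c}.
FIRST(T): from T::=P e U we get {c, e}; from T::=d P y we get {d}; from T::=λ we get {λ}. So FIRST(T) = {λ, c, d, e}.
FOLLOW(T) includes $ since T is the start symbol.
FOLLOW(T): T appears on no right-hand side. Thus FOLLOW(T) = {$}.
For T ::= P e U: FIRST(P e U) = {c, e}, so it goes in M[T, t] for t ∈ {c, e}.
For T ::= d P y: FIRST(d P y) = {d}, so it goes in M[T, t] for t ∈ {d}.
For T ::= λ: FIRST(λ) = {λ}, so it goes in M[T, t] for t ∈ {}; since λ ∈ FIRST, also for every t ∈ FOLLOW(T) = {$}.

T ::= P e U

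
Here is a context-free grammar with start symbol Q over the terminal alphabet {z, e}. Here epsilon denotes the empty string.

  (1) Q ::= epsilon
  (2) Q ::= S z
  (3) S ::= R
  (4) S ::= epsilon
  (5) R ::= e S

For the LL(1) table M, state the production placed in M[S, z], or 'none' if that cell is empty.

S ::= epsilon

FIRST(R) = {e}
FIRST(S) = {epsilon, e}  (via R)
FIRST(Q) = {epsilon, e, z}  (via S z)
FOLLOW(Q) includes $ since Q is the start symbol.
FOLLOW(S): in Q::=S z, S is followed by z with FIRST {z}; in R::=e S, the suffix after S is empty, so FOLLOW(S) ⊇ FOLLOW(R) = {z}. Thus FOLLOW(S) = {z}.
FOLLOW(R): in S::=R, the suffix after R is empty, so FOLLOW(R) ⊇ FOLLOW(S) = {z}. Thus FOLLOW(R) = {z}.
For S ::= R: FIRST(R) = {e}, so it goes in M[S, t] for t ∈ {e}.
For S ::= epsilon: FIRST(epsilon) = {epsilon}, so it goes in M[S, t] for t ∈ {}; since epsilon ∈ FIRST, also for every t ∈ FOLLOW(S) = {z}.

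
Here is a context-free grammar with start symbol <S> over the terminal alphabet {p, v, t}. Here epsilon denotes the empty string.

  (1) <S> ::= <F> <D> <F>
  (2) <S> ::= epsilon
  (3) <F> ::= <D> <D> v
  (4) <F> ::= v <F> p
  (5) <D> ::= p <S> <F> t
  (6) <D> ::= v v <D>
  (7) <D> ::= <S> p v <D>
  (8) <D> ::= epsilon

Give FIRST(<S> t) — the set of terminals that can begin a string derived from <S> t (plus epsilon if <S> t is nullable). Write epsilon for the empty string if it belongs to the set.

{p, t, v}

FIRST(<S>): from <S>::=<F> <D> <F> we get {p, v}; from <S>::=epsilon we get {epsilon}. So FIRST(<S>) = {epsilon, p, v}.
FIRST(<D>): from <D>::=p <S> <F> t we get {p}; from <D>::=v v <D> we get {v}; from <D>::=<S> p v <D> we get {p, v}; from <D>::=epsilon we get {epsilon}. So FIRST(<D>) = {epsilon, p, v}.
FIRST(<F>): from <F>::=<D> <D> v we get {p, v}; from <F>::=v <F> p we get {v}. So FIRST(<F>) = {p, v}.
FIRST(<S> t): take FIRST of each symbol in turn, carrying on past any symbol whose FIRST contains epsilon; result {p, t, v}.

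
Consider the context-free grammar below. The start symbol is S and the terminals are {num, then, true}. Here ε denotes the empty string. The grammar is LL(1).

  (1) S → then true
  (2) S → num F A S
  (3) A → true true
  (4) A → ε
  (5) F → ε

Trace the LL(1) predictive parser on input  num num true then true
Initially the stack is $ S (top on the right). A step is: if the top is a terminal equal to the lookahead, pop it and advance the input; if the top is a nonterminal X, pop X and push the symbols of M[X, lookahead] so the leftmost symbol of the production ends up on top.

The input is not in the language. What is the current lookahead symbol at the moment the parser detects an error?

then

step 1: stack=$ S  input=num num true then true $  — expand S → num F A S
step 2: stack=$ S A F num  input=num num true then true $  — match num
step 3: stack=$ S A F  input=num true then true $  — expand F → ε
step 4: stack=$ S A  input=num true then true $  — expand A → ε
step 5: stack=$ S  input=num true then true $  — expand S → num F A S
step 6: stack=$ S A F num  input=num true then true $  — match num
step 7: stack=$ S A F  input=true then true $  — expand F → ε
step 8: stack=$ S A  input=true then true $  — expand A → true true
step 9: stack=$ S true true  input=true then true $  — match true
step 10: stack=$ S true  input=then true $  — error: top is terminal true but lookahead is then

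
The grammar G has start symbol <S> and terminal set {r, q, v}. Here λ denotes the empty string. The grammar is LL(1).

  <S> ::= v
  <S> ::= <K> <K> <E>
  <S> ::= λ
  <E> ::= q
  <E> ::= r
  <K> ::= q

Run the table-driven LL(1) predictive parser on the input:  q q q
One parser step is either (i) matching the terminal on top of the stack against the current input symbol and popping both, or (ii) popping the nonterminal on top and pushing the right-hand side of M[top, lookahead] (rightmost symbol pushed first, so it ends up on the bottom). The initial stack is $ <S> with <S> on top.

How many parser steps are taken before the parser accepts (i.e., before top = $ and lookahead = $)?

step 1: stack=$ <S>  input=q q q $  — expand <S> ::= <K> <K> <E>
step 2: stack=$ <E> <K> <K>  input=q q q $  — expand <K> ::= q
step 3: stack=$ <E> <K> q  input=q q q $  — match q
step 4: stack=$ <E> <K>  input=q q $  — expand <K> ::= q
step 5: stack=$ <E> q  input=q q $  — match q
step 6: stack=$ <E>  input=q $  — expand <E> ::= q
step 7: stack=$ q  input=q $  — match q
Accept reached after 7 steps.

7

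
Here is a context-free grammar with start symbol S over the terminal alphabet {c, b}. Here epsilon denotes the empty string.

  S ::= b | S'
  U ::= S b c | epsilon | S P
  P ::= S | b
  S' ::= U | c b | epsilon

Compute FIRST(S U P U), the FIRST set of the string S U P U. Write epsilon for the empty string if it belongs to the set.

FIRST(S) = {epsilon, b, c}  (via S')
FIRST(P) = {epsilon, b, c}  (via S)
FIRST(U) = {epsilon, b, c}  (via S b c, S P)
FIRST(S') = {epsilon, b, c}  (via U)
FIRST(S U P U): take FIRST of each symbol in turn, carrying on past any symbol whose FIRST contains epsilon; result {epsilon, b, c}.

{epsilon, b, c}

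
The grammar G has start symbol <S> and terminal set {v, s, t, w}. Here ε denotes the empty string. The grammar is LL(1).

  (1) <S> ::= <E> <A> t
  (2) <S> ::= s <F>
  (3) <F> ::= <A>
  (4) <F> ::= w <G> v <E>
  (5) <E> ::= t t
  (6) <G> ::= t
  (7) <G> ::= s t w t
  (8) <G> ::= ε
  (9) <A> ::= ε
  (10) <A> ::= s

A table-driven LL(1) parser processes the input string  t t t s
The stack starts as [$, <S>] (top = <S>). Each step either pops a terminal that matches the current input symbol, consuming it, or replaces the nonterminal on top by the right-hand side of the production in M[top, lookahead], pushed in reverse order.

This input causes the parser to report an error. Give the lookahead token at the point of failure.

s

step 1: stack=$ <S>  input=t t t s $  — expand <S> ::= <E> <A> t
step 2: stack=$ t <A> <E>  input=t t t s $  — expand <E> ::= t t
step 3: stack=$ t <A> t t  input=t t t s $  — match t
step 4: stack=$ t <A> t  input=t t s $  — match t
step 5: stack=$ t <A>  input=t s $  — expand <A> ::= ε
step 6: stack=$ t  input=t s $  — match t
step 7: stack=$  input=s $  — error: stack empty but input remains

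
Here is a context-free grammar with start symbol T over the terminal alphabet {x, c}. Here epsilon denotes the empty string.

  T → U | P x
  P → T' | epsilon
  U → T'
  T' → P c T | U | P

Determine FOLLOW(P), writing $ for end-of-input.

{$, c, x}

FIRST(T): from T→U we get {epsilon, c}; from T→P x we get {c, x}. So FIRST(T) = {epsilon, c, x}.
FIRST(P): from P→T' we get {epsilon, c}; from P→epsilon we get {epsilon}. So FIRST(P) = {epsilon, c}.
FIRST(U): from U→T' we get {epsilon, c}. So FIRST(U) = {epsilon, c}.
FIRST(T'): from T'→P c T we get {c}; from T'→U we get {epsilon, c}; from T'→P we get {epsilon, c}. So FIRST(T') = {epsilon, c}.
FOLLOW(T) includes $ since T is the start symbol.
FOLLOW(T): in T'→P c T, the suffix after T is empty, so FOLLOW(T) ⊇ FOLLOW(T') = {$, c, x}. Thus FOLLOW(T) = {$, c, x}.
FOLLOW(P): in T→P x, P is followed by x with FIRST {x}; in T'→P c T, P is followed by c T with FIRST {c}; in T'→P, the suffix after P is empty, so FOLLOW(P) ⊇ FOLLOW(T') = {$, c, x}. Thus FOLLOW(P) = {$, c, x}.
FOLLOW(U): in T→U, the suffix after U is empty, so FOLLOW(U) ⊇ FOLLOW(T) = {$, c, x}; in T'→U, the suffix after U is empty, so FOLLOW(U) ⊇ FOLLOW(T') = {$, c, x}. Thus FOLLOW(U) = {$, c, x}.
FOLLOW(T'): in P→T', the suffix after T' is empty, so FOLLOW(T') ⊇ FOLLOW(P) = {$, c, x}; in U→T', the suffix after T' is empty, so FOLLOW(T') ⊇ FOLLOW(U) = {$, c, x}. Thus FOLLOW(T') = {$, c, x}.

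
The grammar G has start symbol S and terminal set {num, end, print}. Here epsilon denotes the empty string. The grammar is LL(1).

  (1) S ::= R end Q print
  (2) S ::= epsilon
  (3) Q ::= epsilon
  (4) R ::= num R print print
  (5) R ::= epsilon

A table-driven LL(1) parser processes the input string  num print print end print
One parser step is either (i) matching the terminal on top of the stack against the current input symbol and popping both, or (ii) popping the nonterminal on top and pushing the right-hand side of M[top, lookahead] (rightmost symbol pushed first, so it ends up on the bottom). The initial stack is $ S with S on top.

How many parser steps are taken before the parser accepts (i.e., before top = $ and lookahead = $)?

step 1: stack=$ S  input=num print print end print $  — expand S ::= R end Q print
step 2: stack=$ print Q end R  input=num print print end print $  — expand R ::= num R print print
step 3: stack=$ print Q end print print R num  input=num print print end print $  — match num
step 4: stack=$ print Q end print print R  input=print print end print $  — expand R ::= epsilon
step 5: stack=$ print Q end print print  input=print print end print $  — match print
step 6: stack=$ print Q end print  input=print end print $  — match print
step 7: stack=$ print Q end  input=end print $  — match end
step 8: stack=$ print Q  input=print $  — expand Q ::= epsilon
step 9: stack=$ print  input=print $  — match print
Accept reached after 9 steps.

9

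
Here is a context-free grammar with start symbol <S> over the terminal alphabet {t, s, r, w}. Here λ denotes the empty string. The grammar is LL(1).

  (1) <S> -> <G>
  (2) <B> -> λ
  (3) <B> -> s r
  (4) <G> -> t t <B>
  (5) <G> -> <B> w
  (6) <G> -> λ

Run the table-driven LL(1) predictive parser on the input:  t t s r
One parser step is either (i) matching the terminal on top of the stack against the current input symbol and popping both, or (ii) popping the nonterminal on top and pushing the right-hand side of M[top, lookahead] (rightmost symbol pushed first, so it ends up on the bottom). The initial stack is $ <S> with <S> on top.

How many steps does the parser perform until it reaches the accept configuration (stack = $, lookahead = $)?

7

step 1: stack=$ <S>  input=t t s r $  — expand <S> -> <G>
step 2: stack=$ <G>  input=t t s r $  — expand <G> -> t t <B>
step 3: stack=$ <B> t t  input=t t s r $  — match t
step 4: stack=$ <B> t  input=t s r $  — match t
step 5: stack=$ <B>  input=s r $  — expand <B> -> s r
step 6: stack=$ r s  input=s r $  — match s
step 7: stack=$ r  input=r $  — match r
Accept reached after 7 steps.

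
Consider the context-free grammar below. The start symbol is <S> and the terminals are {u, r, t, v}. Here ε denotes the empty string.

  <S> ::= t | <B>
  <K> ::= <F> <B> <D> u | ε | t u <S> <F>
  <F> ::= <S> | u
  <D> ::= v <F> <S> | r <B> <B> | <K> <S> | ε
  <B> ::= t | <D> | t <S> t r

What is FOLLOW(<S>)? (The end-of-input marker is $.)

FIRST(<S>): from <S>::=t we get {t}; from <S>::=<B> we get {ε, r, t, u, v}. So FIRST(<S>) = {ε, r, t, u, v}.
FIRST(<F>): from <F>::=<S> we get {ε, r, t, u, v}; from <F>::=u we get {u}. So FIRST(<F>) = {ε, r, t, u, v}.
FIRST(<K>): from <K>::=<F> <B> <D> u we get {r, t, u, v}; from <K>::=ε we get {ε}; from <K>::=t u <S> <F> we get {t}. So FIRST(<K>) = {ε, r, t, u, v}.
FIRST(<D>): from <D>::=v <F> <S> we get {v}; from <D>::=r <B> <B> we get {r}; from <D>::=<K> <S> we get {ε, r, t, u, v}; from <D>::=ε we get {ε}. So FIRST(<D>) = {ε, r, t, u, v}.
FIRST(<B>): from <B>::=t we get {t}; from <B>::=<D> we get {ε, r, t, u, v}; from <B>::=t <S> t r we get {t}. So FIRST(<B>) = {ε, r, t, u, v}.
FOLLOW(<S>) includes $ since <S> is the start symbol.
FOLLOW(<S>): in <K>::=t u <S> <F>, <S> is followed by <F> with FIRST {ε, r, t, u, v}; in <K>::=t u <S> <F>, the suffix after <S> is nullable, so FOLLOW(<S>) ⊇ FOLLOW(<K>) = {$, r, t, u, v}; in <F>::=<S>, the suffix after <S> is empty, so FOLLOW(<S>) ⊇ FOLLOW(<F>) = {$, r, t, u, v}; in <D>::=v <F> <S>, the suffix after <S> is empty, so FOLLOW(<S>) ⊇ FOLLOW(<D>) = {$, r, t, u, v}; in <D>::=<K> <S>, the suffix after <S> is empty, so FOLLOW(<S>) ⊇ FOLLOW(<D>) = {$, r, t, u, v}; in <B>::=t <S> t r, <S> is followed by t r with FIRST {t}. Thus FOLLOW(<S>) = {$, r, t, u, v}.
FOLLOW(<K>): in <D>::=<K> <S>, <K> is followed by <S> with FIRST {ε, r, t, u, v}; in <D>::=<K> <S>, the suffix after <K> is nullable, so FOLLOW(<K>) ⊇ FOLLOW(<D>) = {$, r, t, u, v}. Thus FOLLOW(<K>) = {$, r, t, u, v}.
FOLLOW(<F>): in <K>::=<F> <B> <D> u, <F> is followed by <B> <D> u with FIRST {r, t, u, v}; in <K>::=t u <S> <F>, the suffix after <F> is empty, so FOLLOW(<F>) ⊇ FOLLOW(<K>) = {$, r, t, u, v}; in <D>::=v <F> <S>, <F> is followed by <S> with FIRST {ε, r, t, u, v}; in <D>::=v <F> <S>, the suffix after <F> is nullable, so FOLLOW(<F>) ⊇ FOLLOW(<D>) = {$, r, t, u, v}. Thus FOLLOW(<F>) = {$, r, t, u, v}.
FOLLOW(<D>): in <K>::=<F> <B> <D> u, <D> is followed by u with FIRST {u}; in <B>::=<D>, the suffix after <D> is empty, so FOLLOW(<D>) ⊇ FOLLOW(<B>) = {$, r, t, u, v}. Thus FOLLOW(<D>) = {$, r, t, u, v}.
FOLLOW(<B>): in <S>::=<B>, the suffix after <B> is empty, so FOLLOW(<B>) ⊇ FOLLOW(<S>) = {$, r, t, u, v}; in <K>::=<F> <B> <D> u, <B> is followed by <D> u with FIRST {r, t, u, v}; in <D>::=r <B> <B> (occurrence 1), <B> is followed by <B> with FIRST {ε, r, t, u, v}; in <D>::=r <B> <B> (occurrence 1), the suffix after <B> is nullable, so FOLLOW(<B>) ⊇ FOLLOW(<D>) = {$, r, t, u, v}; in <D>::=r <B> <B> (occurrence 2), the suffix after <B> is empty, so FOLLOW(<B>) ⊇ FOLLOW(<D>) = {$, r, t, u, v}. Thus FOLLOW(<B>) = {$, r, t, u, v}.

{$, r, t, u, v}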